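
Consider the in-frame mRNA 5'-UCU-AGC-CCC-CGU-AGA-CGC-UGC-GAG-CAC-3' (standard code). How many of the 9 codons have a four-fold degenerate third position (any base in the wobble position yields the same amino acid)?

Codon 1 UCU (Ser): third position 4-fold.
Codon 2 AGC (Ser): third position 2-fold.
Codon 3 CCC (Pro): third position 4-fold.
Codon 4 CGU (Arg): third position 4-fold.
Codon 5 AGA (Arg): third position 2-fold.
Codon 6 CGC (Arg): third position 4-fold.
Codon 7 UGC (Cys): third position 2-fold.
Codon 8 GAG (Glu): third position 2-fold.
Codon 9 CAC (His): third position 2-fold.
Four-fold degenerate third positions: 4.

4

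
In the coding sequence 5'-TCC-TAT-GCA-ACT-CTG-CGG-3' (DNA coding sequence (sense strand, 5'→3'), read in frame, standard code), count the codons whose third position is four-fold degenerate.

5

Codon 1 TCC (Ser): third position 4-fold.
Codon 2 TAT (Tyr): third position 2-fold.
Codon 3 GCA (Ala): third position 4-fold.
Codon 4 ACT (Thr): third position 4-fold.
Codon 5 CTG (Leu): third position 4-fold.
Codon 6 CGG (Arg): third position 4-fold.
Four-fold degenerate third positions: 5.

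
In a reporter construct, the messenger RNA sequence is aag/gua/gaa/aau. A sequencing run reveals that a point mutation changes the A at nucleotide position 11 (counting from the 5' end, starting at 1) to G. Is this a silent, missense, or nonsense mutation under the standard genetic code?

missense

Position 11 falls in codon 4: AAU → Asn.
After the substitution the codon is AGU → Ser.
Asn ≠ Ser, so this is a missense mutation.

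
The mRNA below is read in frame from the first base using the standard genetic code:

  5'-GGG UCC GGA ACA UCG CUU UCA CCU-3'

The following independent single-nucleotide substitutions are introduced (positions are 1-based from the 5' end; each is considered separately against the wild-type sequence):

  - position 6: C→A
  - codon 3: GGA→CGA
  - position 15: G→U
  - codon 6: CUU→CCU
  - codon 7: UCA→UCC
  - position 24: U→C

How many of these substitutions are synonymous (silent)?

Codon 2: UCC (Ser) → UCA (Ser) — synonymous.
Codon 3: GGA (Gly) → CGA (Arg) — missense.
Codon 5: UCG (Ser) → UCU (Ser) — synonymous.
Codon 6: CUU (Leu) → CCU (Pro) — missense.
Codon 7: UCA (Ser) → UCC (Ser) — synonymous.
Codon 8: CCU (Pro) → CCC (Pro) — synonymous.
Synonymous: 4 of 6.

4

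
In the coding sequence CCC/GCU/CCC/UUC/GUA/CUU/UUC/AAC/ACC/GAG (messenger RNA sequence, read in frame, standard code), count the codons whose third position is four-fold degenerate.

Codon 1 CCC (Pro): third position 4-fold.
Codon 2 GCU (Ala): third position 4-fold.
Codon 3 CCC (Pro): third position 4-fold.
Codon 4 UUC (Phe): third position 2-fold.
Codon 5 GUA (Val): third position 4-fold.
Codon 6 CUU (Leu): third position 4-fold.
Codon 7 UUC (Phe): third position 2-fold.
Codon 8 AAC (Asn): third position 2-fold.
Codon 9 ACC (Thr): third position 4-fold.
Codon 10 GAG (Glu): third position 2-fold.
Four-fold degenerate third positions: 6.

6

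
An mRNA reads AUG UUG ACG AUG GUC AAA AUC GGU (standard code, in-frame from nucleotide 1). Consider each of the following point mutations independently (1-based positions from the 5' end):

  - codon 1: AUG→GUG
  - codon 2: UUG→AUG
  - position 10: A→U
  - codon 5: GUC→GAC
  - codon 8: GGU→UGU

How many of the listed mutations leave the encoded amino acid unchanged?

0

Codon 1: AUG (Met) → GUG (Val) — missense.
Codon 2: UUG (Leu) → AUG (Met) — missense.
Codon 4: AUG (Met) → UUG (Leu) — missense.
Codon 5: GUC (Val) → GAC (Asp) — missense.
Codon 8: GGU (Gly) → UGU (Cys) — missense.
Synonymous: 0 of 5.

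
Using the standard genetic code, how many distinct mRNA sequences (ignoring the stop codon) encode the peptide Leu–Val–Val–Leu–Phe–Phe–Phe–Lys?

Leu: 6 codons.
Val: 4 codons.
Val: 4 codons.
Leu: 6 codons.
Phe: 2 codons.
Phe: 2 codons.
Phe: 2 codons.
Lys: 2 codons.
6 × 4 × 4 × 6 × 2 × 2 × 2 × 2 = 9216.

9216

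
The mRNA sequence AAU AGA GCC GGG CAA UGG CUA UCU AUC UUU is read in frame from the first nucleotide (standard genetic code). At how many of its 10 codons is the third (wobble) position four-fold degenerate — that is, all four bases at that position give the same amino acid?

4

Codon 1 AAU (Asn): third position 2-fold.
Codon 2 AGA (Arg): third position 2-fold.
Codon 3 GCC (Ala): third position 4-fold.
Codon 4 GGG (Gly): third position 4-fold.
Codon 5 CAA (Gln): third position 2-fold.
Codon 6 UGG (Trp): third position 1-fold.
Codon 7 CUA (Leu): third position 4-fold.
Codon 8 UCU (Ser): third position 4-fold.
Codon 9 AUC (Ile): third position 3-fold.
Codon 10 UUU (Phe): third position 2-fold.
Four-fold degenerate third positions: 4.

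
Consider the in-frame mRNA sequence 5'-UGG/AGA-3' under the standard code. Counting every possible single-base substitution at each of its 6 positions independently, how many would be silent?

2

Codon 1 (UGG, Trp): 0 synonymous substitutions.
Codon 2 (AGA, Arg): 2 synonymous substitutions.
Total: 0 + 2 = 2.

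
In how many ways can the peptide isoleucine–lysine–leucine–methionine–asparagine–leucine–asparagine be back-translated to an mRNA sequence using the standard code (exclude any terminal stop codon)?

864

Ile: 3 codons.
Lys: 2 codons.
Leu: 6 codons.
Met: 1 codon.
Asn: 2 codons.
Leu: 6 codons.
Asn: 2 codons.
3 × 2 × 6 × 1 × 2 × 6 × 2 = 864.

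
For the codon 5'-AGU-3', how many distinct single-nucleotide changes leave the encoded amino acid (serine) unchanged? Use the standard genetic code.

1

Position 1: none → 0 synonymous.
Position 2: none → 0 synonymous.
Position 3: AGC → 1 synonymous.
Total: 0 + 0 + 1 = 1.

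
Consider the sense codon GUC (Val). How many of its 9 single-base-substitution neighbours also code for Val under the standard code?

3

Position 1: none → 0 synonymous.
Position 2: none → 0 synonymous.
Position 3: GUU, GUA, GUG → 3 synonymous.
Total: 0 + 0 + 3 = 3.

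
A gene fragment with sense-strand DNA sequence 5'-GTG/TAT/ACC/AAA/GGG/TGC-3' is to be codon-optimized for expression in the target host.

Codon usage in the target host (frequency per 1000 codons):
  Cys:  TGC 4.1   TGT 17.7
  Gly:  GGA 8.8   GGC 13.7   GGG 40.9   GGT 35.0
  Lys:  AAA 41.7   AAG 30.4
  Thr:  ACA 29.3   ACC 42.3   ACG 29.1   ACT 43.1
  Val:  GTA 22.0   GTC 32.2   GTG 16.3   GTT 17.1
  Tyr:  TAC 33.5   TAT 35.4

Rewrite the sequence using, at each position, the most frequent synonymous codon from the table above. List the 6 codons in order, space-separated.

GTC TAT ACT AAA GGG TGT

Codon 1 (Val): best is GTC at 32.2.
Codon 2 (Tyr): best is TAT at 35.4.
Codon 3 (Thr): best is ACT at 43.1.
Codon 4 (Lys): best is AAA at 41.7.
Codon 5 (Gly): best is GGG at 40.9.
Codon 6 (Cys): best is TGT at 17.7.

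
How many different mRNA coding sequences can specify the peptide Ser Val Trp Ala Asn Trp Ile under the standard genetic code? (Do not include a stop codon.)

Ser: 6 codons.
Val: 4 codons.
Trp: 1 codon.
Ala: 4 codons.
Asn: 2 codons.
Trp: 1 codon.
Ile: 3 codons.
6 × 4 × 1 × 4 × 2 × 1 × 3 = 576.

576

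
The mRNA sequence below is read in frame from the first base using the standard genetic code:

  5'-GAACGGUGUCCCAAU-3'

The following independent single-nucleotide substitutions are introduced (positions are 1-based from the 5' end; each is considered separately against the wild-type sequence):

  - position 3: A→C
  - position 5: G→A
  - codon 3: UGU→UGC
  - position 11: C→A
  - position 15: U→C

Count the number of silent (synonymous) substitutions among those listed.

Codon 1: GAA (Glu) → GAC (Asp) — missense.
Codon 2: CGG (Arg) → CAG (Gln) — missense.
Codon 3: UGU (Cys) → UGC (Cys) — synonymous.
Codon 4: CCC (Pro) → CAC (His) — missense.
Codon 5: AAU (Asn) → AAC (Asn) — synonymous.
Synonymous: 2 of 5.

2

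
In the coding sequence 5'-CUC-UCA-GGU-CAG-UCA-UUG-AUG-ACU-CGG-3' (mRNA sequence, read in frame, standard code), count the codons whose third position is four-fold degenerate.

Codon 1 CUC (Leu): third position 4-fold.
Codon 2 UCA (Ser): third position 4-fold.
Codon 3 GGU (Gly): third position 4-fold.
Codon 4 CAG (Gln): third position 2-fold.
Codon 5 UCA (Ser): third position 4-fold.
Codon 6 UUG (Leu): third position 2-fold.
Codon 7 AUG (Met): third position 1-fold.
Codon 8 ACU (Thr): third position 4-fold.
Codon 9 CGG (Arg): third position 4-fold.
Four-fold degenerate third positions: 6.

6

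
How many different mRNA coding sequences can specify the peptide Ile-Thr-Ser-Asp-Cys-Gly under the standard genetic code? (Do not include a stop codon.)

1152

Ile: 3 codons.
Thr: 4 codons.
Ser: 6 codons.
Asp: 2 codons.
Cys: 2 codons.
Gly: 4 codons.
3 × 4 × 6 × 2 × 2 × 4 = 1152.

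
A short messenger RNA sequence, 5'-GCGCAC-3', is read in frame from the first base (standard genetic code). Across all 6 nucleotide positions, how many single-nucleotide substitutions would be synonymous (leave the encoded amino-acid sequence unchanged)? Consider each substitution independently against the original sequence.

Codon 1 (GCG, Ala): 3 synonymous substitutions.
Codon 2 (CAC, His): 1 synonymous substitution.
Total: 3 + 1 = 4.

4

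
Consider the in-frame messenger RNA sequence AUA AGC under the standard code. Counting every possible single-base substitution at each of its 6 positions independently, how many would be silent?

Codon 1 (AUA, Ile): 2 synonymous substitutions.
Codon 2 (AGC, Ser): 1 synonymous substitution.
Total: 2 + 1 = 3.

3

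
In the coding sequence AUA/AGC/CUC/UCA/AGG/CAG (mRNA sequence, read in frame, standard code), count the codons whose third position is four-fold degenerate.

Codon 1 AUA (Ile): third position 3-fold.
Codon 2 AGC (Ser): third position 2-fold.
Codon 3 CUC (Leu): third position 4-fold.
Codon 4 UCA (Ser): third position 4-fold.
Codon 5 AGG (Arg): third position 2-fold.
Codon 6 CAG (Gln): third position 2-fold.
Four-fold degenerate third positions: 2.

2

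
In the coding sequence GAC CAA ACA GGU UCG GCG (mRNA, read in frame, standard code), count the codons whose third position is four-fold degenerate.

Codon 1 GAC (Asp): third position 2-fold.
Codon 2 CAA (Gln): third position 2-fold.
Codon 3 ACA (Thr): third position 4-fold.
Codon 4 GGU (Gly): third position 4-fold.
Codon 5 UCG (Ser): third position 4-fold.
Codon 6 GCG (Ala): third position 4-fold.
Four-fold degenerate third positions: 4.

4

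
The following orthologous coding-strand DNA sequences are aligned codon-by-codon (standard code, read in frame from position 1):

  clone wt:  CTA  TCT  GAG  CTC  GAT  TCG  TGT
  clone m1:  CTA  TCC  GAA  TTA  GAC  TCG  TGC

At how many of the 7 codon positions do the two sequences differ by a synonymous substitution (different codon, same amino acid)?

Codon 1: CTA Leu / CTA Leu — identical.
Codon 2: TCT Ser / TCC Ser — synonymous.
Codon 3: GAG Glu / GAA Glu — synonymous.
Codon 4: CTC Leu / TTA Leu — synonymous.
Codon 5: GAT Asp / GAC Asp — synonymous.
Codon 6: TCG Ser / TCG Ser — identical.
Codon 7: TGT Cys / TGC Cys — synonymous.
Synonymous differences: 5.

5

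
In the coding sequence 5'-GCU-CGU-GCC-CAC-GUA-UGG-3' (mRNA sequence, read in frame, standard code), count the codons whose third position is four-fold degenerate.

4

Codon 1 GCU (Ala): third position 4-fold.
Codon 2 CGU (Arg): third position 4-fold.
Codon 3 GCC (Ala): third position 4-fold.
Codon 4 CAC (His): third position 2-fold.
Codon 5 GUA (Val): third position 4-fold.
Codon 6 UGG (Trp): third position 1-fold.
Four-fold degenerate third positions: 4.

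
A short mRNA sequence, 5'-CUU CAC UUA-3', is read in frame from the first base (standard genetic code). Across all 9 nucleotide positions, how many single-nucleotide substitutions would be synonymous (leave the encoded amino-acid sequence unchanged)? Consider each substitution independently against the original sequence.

6

Codon 1 (CUU, Leu): 3 synonymous substitutions.
Codon 2 (CAC, His): 1 synonymous substitution.
Codon 3 (UUA, Leu): 2 synonymous substitutions.
Total: 3 + 1 + 2 = 6.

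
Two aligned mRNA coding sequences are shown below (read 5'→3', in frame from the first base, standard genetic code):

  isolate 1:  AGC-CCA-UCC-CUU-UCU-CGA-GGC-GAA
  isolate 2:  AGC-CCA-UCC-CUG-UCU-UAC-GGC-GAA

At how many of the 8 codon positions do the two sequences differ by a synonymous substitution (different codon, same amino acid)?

Codon 1: AGC Ser / AGC Ser — identical.
Codon 2: CCA Pro / CCA Pro — identical.
Codon 3: UCC Ser / UCC Ser — identical.
Codon 4: CUU Leu / CUG Leu — synonymous.
Codon 5: UCU Ser / UCU Ser — identical.
Codon 6: CGA Arg / UAC Tyr — nonsynonymous.
Codon 7: GGC Gly / GGC Gly — identical.
Codon 8: GAA Glu / GAA Glu — identical.
Synonymous differences: 1.

1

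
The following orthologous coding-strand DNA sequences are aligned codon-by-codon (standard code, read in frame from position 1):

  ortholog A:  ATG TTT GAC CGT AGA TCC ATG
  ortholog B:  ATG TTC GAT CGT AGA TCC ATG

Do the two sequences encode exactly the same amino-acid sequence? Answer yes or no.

Codon 1: ATG Met / ATG Met — identical.
Codon 2: TTT Phe / TTC Phe — synonymous.
Codon 3: GAC Asp / GAT Asp — synonymous.
Codon 4: CGT Arg / CGT Arg — identical.
Codon 5: AGA Arg / AGA Arg — identical.
Codon 6: TCC Ser / TCC Ser — identical.
Codon 7: ATG Met / ATG Met — identical.
Nonsynonymous differences: 0 → same protein.

yes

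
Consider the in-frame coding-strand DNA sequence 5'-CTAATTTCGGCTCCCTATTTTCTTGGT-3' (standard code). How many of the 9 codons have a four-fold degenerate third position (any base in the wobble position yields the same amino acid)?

6

Codon 1 CTA (Leu): third position 4-fold.
Codon 2 ATT (Ile): third position 3-fold.
Codon 3 TCG (Ser): third position 4-fold.
Codon 4 GCT (Ala): third position 4-fold.
Codon 5 CCC (Pro): third position 4-fold.
Codon 6 TAT (Tyr): third position 2-fold.
Codon 7 TTT (Phe): third position 2-fold.
Codon 8 CTT (Leu): third position 4-fold.
Codon 9 GGT (Gly): third position 4-fold.
Four-fold degenerate third positions: 6.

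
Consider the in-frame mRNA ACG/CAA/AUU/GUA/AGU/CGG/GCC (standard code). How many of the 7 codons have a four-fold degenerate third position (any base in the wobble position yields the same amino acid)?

4

Codon 1 ACG (Thr): third position 4-fold.
Codon 2 CAA (Gln): third position 2-fold.
Codon 3 AUU (Ile): third position 3-fold.
Codon 4 GUA (Val): third position 4-fold.
Codon 5 AGU (Ser): third position 2-fold.
Codon 6 CGG (Arg): third position 4-fold.
Codon 7 GCC (Ala): third position 4-fold.
Four-fold degenerate third positions: 4.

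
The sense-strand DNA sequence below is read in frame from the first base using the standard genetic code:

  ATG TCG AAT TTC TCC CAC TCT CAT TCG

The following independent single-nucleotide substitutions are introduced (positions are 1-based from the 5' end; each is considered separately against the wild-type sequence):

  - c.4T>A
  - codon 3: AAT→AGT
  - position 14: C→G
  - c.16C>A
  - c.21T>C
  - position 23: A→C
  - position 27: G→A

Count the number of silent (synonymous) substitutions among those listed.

Codon 2: TCG (Ser) → ACG (Thr) — missense.
Codon 3: AAT (Asn) → AGT (Ser) — missense.
Codon 5: TCC (Ser) → TGC (Cys) — missense.
Codon 6: CAC (His) → AAC (Asn) — missense.
Codon 7: TCT (Ser) → TCC (Ser) — synonymous.
Codon 8: CAT (His) → CCT (Pro) — missense.
Codon 9: TCG (Ser) → TCA (Ser) — synonymous.
Synonymous: 2 of 7.

2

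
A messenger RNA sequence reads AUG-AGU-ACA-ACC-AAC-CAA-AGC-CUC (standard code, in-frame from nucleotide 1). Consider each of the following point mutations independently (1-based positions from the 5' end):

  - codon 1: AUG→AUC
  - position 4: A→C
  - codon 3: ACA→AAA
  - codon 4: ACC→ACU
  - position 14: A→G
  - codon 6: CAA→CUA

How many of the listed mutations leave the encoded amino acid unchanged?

1

Codon 1: AUG (Met) → AUC (Ile) — missense.
Codon 2: AGU (Ser) → CGU (Arg) — missense.
Codon 3: ACA (Thr) → AAA (Lys) — missense.
Codon 4: ACC (Thr) → ACU (Thr) — synonymous.
Codon 5: AAC (Asn) → AGC (Ser) — missense.
Codon 6: CAA (Gln) → CUA (Leu) — missense.
Synonymous: 1 of 6.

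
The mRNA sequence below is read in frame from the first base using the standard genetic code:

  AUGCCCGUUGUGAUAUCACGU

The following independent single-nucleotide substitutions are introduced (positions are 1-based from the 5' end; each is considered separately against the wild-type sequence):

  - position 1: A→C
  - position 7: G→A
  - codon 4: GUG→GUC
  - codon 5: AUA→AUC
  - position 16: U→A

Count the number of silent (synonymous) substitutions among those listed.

Codon 1: AUG (Met) → CUG (Leu) — missense.
Codon 3: GUU (Val) → AUU (Ile) — missense.
Codon 4: GUG (Val) → GUC (Val) — synonymous.
Codon 5: AUA (Ile) → AUC (Ile) — synonymous.
Codon 6: UCA (Ser) → ACA (Thr) — missense.
Synonymous: 2 of 5.

2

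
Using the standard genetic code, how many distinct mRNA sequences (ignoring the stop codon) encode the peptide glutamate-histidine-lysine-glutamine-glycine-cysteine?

Glu: 2 codons.
His: 2 codons.
Lys: 2 codons.
Gln: 2 codons.
Gly: 4 codons.
Cys: 2 codons.
2 × 2 × 2 × 2 × 4 × 2 = 128.

128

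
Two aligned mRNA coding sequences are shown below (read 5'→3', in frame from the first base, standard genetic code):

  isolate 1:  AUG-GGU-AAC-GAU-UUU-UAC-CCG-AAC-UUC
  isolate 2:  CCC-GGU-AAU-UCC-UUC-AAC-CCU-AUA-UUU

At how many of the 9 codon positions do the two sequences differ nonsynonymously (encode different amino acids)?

Codon 1: AUG Met / CCC Pro — nonsynonymous.
Codon 2: GGU Gly / GGU Gly — identical.
Codon 3: AAC Asn / AAU Asn — synonymous.
Codon 4: GAU Asp / UCC Ser — nonsynonymous.
Codon 5: UUU Phe / UUC Phe — synonymous.
Codon 6: UAC Tyr / AAC Asn — nonsynonymous.
Codon 7: CCG Pro / CCU Pro — synonymous.
Codon 8: AAC Asn / AUA Ile — nonsynonymous.
Codon 9: UUC Phe / UUU Phe — synonymous.
Nonsynonymous differences: 4.

4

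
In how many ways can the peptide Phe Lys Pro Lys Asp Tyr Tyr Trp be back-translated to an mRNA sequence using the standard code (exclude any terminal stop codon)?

256

Phe: 2 codons.
Lys: 2 codons.
Pro: 4 codons.
Lys: 2 codons.
Asp: 2 codons.
Tyr: 2 codons.
Tyr: 2 codons.
Trp: 1 codon.
2 × 2 × 4 × 2 × 2 × 2 × 2 × 1 = 256.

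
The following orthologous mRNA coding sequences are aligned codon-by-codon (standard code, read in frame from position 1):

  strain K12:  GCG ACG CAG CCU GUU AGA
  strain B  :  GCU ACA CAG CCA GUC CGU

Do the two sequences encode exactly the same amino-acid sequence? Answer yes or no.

Codon 1: GCG Ala / GCU Ala — synonymous.
Codon 2: ACG Thr / ACA Thr — synonymous.
Codon 3: CAG Gln / CAG Gln — identical.
Codon 4: CCU Pro / CCA Pro — synonymous.
Codon 5: GUU Val / GUC Val — synonymous.
Codon 6: AGA Arg / CGU Arg — synonymous.
Nonsynonymous differences: 0 → same protein.

yes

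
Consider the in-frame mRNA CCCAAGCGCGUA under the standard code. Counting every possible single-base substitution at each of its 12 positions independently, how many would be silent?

10

Codon 1 (CCC, Pro): 3 synonymous substitutions.
Codon 2 (AAG, Lys): 1 synonymous substitution.
Codon 3 (CGC, Arg): 3 synonymous substitutions.
Codon 4 (GUA, Val): 3 synonymous substitutions.
Total: 3 + 1 + 3 + 3 = 10.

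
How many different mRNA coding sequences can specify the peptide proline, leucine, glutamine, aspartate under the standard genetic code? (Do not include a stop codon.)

96

Pro: 4 codons.
Leu: 6 codons.
Gln: 2 codons.
Asp: 2 codons.
4 × 6 × 2 × 2 = 96.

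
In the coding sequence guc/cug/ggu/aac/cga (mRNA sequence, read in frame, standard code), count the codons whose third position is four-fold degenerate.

4

Codon 1 GUC (Val): third position 4-fold.
Codon 2 CUG (Leu): third position 4-fold.
Codon 3 GGU (Gly): third position 4-fold.
Codon 4 AAC (Asn): third position 2-fold.
Codon 5 CGA (Arg): third position 4-fold.
Four-fold degenerate third positions: 4.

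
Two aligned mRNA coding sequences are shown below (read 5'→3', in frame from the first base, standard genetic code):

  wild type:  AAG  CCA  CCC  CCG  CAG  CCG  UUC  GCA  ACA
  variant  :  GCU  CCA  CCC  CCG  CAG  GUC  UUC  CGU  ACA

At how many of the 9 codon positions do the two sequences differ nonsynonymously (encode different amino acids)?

Codon 1: AAG Lys / GCU Ala — nonsynonymous.
Codon 2: CCA Pro / CCA Pro — identical.
Codon 3: CCC Pro / CCC Pro — identical.
Codon 4: CCG Pro / CCG Pro — identical.
Codon 5: CAG Gln / CAG Gln — identical.
Codon 6: CCG Pro / GUC Val — nonsynonymous.
Codon 7: UUC Phe / UUC Phe — identical.
Codon 8: GCA Ala / CGU Arg — nonsynonymous.
Codon 9: ACA Thr / ACA Thr — identical.
Nonsynonymous differences: 3.

3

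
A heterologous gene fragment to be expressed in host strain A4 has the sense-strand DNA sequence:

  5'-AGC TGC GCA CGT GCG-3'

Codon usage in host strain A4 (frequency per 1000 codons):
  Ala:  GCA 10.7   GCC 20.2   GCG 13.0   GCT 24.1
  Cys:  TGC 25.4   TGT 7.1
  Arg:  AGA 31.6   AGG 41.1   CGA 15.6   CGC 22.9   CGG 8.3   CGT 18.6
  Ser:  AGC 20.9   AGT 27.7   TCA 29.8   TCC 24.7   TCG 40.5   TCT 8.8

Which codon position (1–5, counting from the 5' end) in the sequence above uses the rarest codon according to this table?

Codon 1 AGC (Ser): 20.9 per 1000.
Codon 2 TGC (Cys): 25.4 per 1000.
Codon 3 GCA (Ala): 10.7 per 1000.
Codon 4 CGT (Arg): 18.6 per 1000.
Codon 5 GCG (Ala): 13.0 per 1000.
Lowest frequency is 10.7 at codon 3.

3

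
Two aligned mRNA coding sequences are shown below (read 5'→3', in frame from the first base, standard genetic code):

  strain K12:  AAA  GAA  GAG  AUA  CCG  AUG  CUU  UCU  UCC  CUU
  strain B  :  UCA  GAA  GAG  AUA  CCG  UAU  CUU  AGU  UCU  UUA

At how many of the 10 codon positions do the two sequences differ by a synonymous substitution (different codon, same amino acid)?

3

Codon 1: AAA Lys / UCA Ser — nonsynonymous.
Codon 2: GAA Glu / GAA Glu — identical.
Codon 3: GAG Glu / GAG Glu — identical.
Codon 4: AUA Ile / AUA Ile — identical.
Codon 5: CCG Pro / CCG Pro — identical.
Codon 6: AUG Met / UAU Tyr — nonsynonymous.
Codon 7: CUU Leu / CUU Leu — identical.
Codon 8: UCU Ser / AGU Ser — synonymous.
Codon 9: UCC Ser / UCU Ser — synonymous.
Codon 10: CUU Leu / UUA Leu — synonymous.
Synonymous differences: 3.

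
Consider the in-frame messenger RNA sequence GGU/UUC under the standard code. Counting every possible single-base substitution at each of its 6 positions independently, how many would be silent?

Codon 1 (GGU, Gly): 3 synonymous substitutions.
Codon 2 (UUC, Phe): 1 synonymous substitution.
Total: 3 + 1 = 4.

4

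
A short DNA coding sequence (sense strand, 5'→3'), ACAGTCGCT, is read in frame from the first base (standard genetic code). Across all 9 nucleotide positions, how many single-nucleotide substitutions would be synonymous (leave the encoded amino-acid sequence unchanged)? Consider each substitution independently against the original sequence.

Codon 1 (ACA, Thr): 3 synonymous substitutions.
Codon 2 (GTC, Val): 3 synonymous substitutions.
Codon 3 (GCT, Ala): 3 synonymous substitutions.
Total: 3 + 3 + 3 = 9.

9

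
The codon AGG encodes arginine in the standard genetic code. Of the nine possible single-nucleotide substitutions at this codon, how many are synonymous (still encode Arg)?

Position 1: CGG → 1 synonymous.
Position 2: none → 0 synonymous.
Position 3: AGA → 1 synonymous.
Total: 1 + 0 + 1 = 2.

2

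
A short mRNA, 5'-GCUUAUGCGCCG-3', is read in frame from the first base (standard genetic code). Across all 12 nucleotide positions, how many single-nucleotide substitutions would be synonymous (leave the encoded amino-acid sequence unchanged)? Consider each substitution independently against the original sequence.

Codon 1 (GCU, Ala): 3 synonymous substitutions.
Codon 2 (UAU, Tyr): 1 synonymous substitution.
Codon 3 (GCG, Ala): 3 synonymous substitutions.
Codon 4 (CCG, Pro): 3 synonymous substitutions.
Total: 3 + 1 + 3 + 3 = 10.

10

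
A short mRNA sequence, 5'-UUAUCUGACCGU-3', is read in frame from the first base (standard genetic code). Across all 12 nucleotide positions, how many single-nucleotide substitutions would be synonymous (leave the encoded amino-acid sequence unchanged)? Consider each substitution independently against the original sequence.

Codon 1 (UUA, Leu): 2 synonymous substitutions.
Codon 2 (UCU, Ser): 3 synonymous substitutions.
Codon 3 (GAC, Asp): 1 synonymous substitution.
Codon 4 (CGU, Arg): 3 synonymous substitutions.
Total: 2 + 3 + 1 + 3 = 9.

9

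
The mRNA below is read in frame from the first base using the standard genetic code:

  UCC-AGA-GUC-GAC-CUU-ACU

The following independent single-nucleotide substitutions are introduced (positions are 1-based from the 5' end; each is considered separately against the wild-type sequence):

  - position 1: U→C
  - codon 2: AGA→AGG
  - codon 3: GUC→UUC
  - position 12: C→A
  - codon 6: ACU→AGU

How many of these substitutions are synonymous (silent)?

1

Codon 1: UCC (Ser) → CCC (Pro) — missense.
Codon 2: AGA (Arg) → AGG (Arg) — synonymous.
Codon 3: GUC (Val) → UUC (Phe) — missense.
Codon 4: GAC (Asp) → GAA (Glu) — missense.
Codon 6: ACU (Thr) → AGU (Ser) — missense.
Synonymous: 1 of 5.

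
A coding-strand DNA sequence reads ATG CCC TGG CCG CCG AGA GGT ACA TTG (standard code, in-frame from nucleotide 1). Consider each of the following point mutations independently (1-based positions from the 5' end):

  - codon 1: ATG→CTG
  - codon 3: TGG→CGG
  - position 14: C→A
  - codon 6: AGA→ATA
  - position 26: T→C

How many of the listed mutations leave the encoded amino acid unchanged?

Codon 1: ATG (Met) → CTG (Leu) — missense.
Codon 3: TGG (Trp) → CGG (Arg) — missense.
Codon 5: CCG (Pro) → CAG (Gln) — missense.
Codon 6: AGA (Arg) → ATA (Ile) — missense.
Codon 9: TTG (Leu) → TCG (Ser) — missense.
Synonymous: 0 of 5.

0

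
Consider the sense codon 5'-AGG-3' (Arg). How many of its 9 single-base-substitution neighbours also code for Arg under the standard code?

2

Position 1: CGG → 1 synonymous.
Position 2: none → 0 synonymous.
Position 3: AGA → 1 synonymous.
Total: 1 + 0 + 1 = 2.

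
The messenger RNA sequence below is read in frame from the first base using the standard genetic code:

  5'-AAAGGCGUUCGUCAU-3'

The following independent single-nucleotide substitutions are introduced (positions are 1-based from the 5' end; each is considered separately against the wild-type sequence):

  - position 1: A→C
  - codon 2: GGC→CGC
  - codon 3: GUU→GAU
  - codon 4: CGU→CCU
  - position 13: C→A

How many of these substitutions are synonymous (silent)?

0

Codon 1: AAA (Lys) → CAA (Gln) — missense.
Codon 2: GGC (Gly) → CGC (Arg) — missense.
Codon 3: GUU (Val) → GAU (Asp) — missense.
Codon 4: CGU (Arg) → CCU (Pro) — missense.
Codon 5: CAU (His) → AAU (Asn) — missense.
Synonymous: 0 of 5.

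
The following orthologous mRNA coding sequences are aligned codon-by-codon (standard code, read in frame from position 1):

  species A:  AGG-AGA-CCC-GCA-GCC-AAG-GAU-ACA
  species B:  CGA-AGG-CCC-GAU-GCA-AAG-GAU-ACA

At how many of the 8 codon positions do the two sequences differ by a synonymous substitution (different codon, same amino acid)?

Codon 1: AGG Arg / CGA Arg — synonymous.
Codon 2: AGA Arg / AGG Arg — synonymous.
Codon 3: CCC Pro / CCC Pro — identical.
Codon 4: GCA Ala / GAU Asp — nonsynonymous.
Codon 5: GCC Ala / GCA Ala — synonymous.
Codon 6: AAG Lys / AAG Lys — identical.
Codon 7: GAU Asp / GAU Asp — identical.
Codon 8: ACA Thr / ACA Thr — identical.
Synonymous differences: 3.

3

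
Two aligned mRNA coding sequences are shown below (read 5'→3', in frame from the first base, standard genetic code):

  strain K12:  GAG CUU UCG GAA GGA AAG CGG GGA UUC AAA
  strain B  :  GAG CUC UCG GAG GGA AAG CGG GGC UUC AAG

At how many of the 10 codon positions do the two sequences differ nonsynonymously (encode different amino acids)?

Codon 1: GAG Glu / GAG Glu — identical.
Codon 2: CUU Leu / CUC Leu — synonymous.
Codon 3: UCG Ser / UCG Ser — identical.
Codon 4: GAA Glu / GAG Glu — synonymous.
Codon 5: GGA Gly / GGA Gly — identical.
Codon 6: AAG Lys / AAG Lys — identical.
Codon 7: CGG Arg / CGG Arg — identical.
Codon 8: GGA Gly / GGC Gly — synonymous.
Codon 9: UUC Phe / UUC Phe — identical.
Codon 10: AAA Lys / AAG Lys — synonymous.
Nonsynonymous differences: 0.

0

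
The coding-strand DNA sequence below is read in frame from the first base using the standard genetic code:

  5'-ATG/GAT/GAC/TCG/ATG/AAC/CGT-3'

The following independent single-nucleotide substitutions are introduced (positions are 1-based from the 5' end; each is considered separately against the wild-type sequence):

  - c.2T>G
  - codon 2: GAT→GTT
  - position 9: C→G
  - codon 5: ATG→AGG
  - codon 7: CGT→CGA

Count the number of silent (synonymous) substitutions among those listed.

1

Codon 1: ATG (Met) → AGG (Arg) — missense.
Codon 2: GAT (Asp) → GTT (Val) — missense.
Codon 3: GAC (Asp) → GAG (Glu) — missense.
Codon 5: ATG (Met) → AGG (Arg) — missense.
Codon 7: CGT (Arg) → CGA (Arg) — synonymous.
Synonymous: 1 of 5.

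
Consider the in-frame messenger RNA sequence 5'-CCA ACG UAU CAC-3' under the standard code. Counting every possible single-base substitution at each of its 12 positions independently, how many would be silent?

Codon 1 (CCA, Pro): 3 synonymous substitutions.
Codon 2 (ACG, Thr): 3 synonymous substitutions.
Codon 3 (UAU, Tyr): 1 synonymous substitution.
Codon 4 (CAC, His): 1 synonymous substitution.
Total: 3 + 3 + 1 + 1 = 8.

8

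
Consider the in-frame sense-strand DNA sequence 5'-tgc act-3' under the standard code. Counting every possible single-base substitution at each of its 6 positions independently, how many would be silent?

4

Codon 1 (TGC, Cys): 1 synonymous substitution.
Codon 2 (ACT, Thr): 3 synonymous substitutions.
Total: 1 + 3 = 4.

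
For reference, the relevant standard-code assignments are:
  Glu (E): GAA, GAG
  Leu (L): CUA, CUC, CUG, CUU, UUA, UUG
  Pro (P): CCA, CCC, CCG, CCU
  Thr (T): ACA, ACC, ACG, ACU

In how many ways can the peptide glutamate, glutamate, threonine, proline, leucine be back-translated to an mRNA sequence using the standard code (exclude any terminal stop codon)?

384

Glu: 2 codons.
Glu: 2 codons.
Thr: 4 codons.
Pro: 4 codons.
Leu: 6 codons.
2 × 2 × 4 × 4 × 6 = 384.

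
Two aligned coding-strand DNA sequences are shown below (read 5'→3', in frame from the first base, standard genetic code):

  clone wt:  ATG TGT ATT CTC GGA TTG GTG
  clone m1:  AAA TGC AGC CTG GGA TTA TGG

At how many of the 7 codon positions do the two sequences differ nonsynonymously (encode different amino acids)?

Codon 1: ATG Met / AAA Lys — nonsynonymous.
Codon 2: TGT Cys / TGC Cys — synonymous.
Codon 3: ATT Ile / AGC Ser — nonsynonymous.
Codon 4: CTC Leu / CTG Leu — synonymous.
Codon 5: GGA Gly / GGA Gly — identical.
Codon 6: TTG Leu / TTA Leu — synonymous.
Codon 7: GTG Val / TGG Trp — nonsynonymous.
Nonsynonymous differences: 3.

3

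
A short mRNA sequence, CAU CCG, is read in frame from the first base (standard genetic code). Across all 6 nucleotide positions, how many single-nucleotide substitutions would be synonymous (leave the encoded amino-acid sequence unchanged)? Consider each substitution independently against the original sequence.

4

Codon 1 (CAU, His): 1 synonymous substitution.
Codon 2 (CCG, Pro): 3 synonymous substitutions.
Total: 1 + 3 = 4.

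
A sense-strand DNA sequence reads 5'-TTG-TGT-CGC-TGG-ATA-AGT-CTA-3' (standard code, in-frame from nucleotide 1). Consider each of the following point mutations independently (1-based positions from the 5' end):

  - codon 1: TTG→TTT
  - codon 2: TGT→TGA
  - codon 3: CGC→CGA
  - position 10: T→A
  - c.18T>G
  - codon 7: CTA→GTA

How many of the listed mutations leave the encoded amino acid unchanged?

1

Codon 1: TTG (Leu) → TTT (Phe) — missense.
Codon 2: TGT (Cys) → TGA (Stop) — nonsense.
Codon 3: CGC (Arg) → CGA (Arg) — synonymous.
Codon 4: TGG (Trp) → AGG (Arg) — missense.
Codon 6: AGT (Ser) → AGG (Arg) — missense.
Codon 7: CTA (Leu) → GTA (Val) — missense.
Synonymous: 1 of 6.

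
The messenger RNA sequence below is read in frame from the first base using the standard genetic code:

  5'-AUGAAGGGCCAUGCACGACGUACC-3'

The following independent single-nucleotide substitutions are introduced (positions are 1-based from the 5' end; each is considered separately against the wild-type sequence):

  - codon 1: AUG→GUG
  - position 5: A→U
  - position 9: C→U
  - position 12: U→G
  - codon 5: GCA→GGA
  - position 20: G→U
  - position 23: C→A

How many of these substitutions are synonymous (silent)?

Codon 1: AUG (Met) → GUG (Val) — missense.
Codon 2: AAG (Lys) → AUG (Met) — missense.
Codon 3: GGC (Gly) → GGU (Gly) — synonymous.
Codon 4: CAU (His) → CAG (Gln) — missense.
Codon 5: GCA (Ala) → GGA (Gly) — missense.
Codon 7: CGU (Arg) → CUU (Leu) — missense.
Codon 8: ACC (Thr) → AAC (Asn) — missense.
Synonymous: 1 of 7.

1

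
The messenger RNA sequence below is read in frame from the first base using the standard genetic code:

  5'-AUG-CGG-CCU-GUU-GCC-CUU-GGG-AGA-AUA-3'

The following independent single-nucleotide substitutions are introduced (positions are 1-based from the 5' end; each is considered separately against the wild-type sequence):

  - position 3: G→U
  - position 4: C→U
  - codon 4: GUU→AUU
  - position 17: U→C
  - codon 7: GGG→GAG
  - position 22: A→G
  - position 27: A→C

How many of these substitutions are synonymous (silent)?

Codon 1: AUG (Met) → AUU (Ile) — missense.
Codon 2: CGG (Arg) → UGG (Trp) — missense.
Codon 4: GUU (Val) → AUU (Ile) — missense.
Codon 6: CUU (Leu) → CCU (Pro) — missense.
Codon 7: GGG (Gly) → GAG (Glu) — missense.
Codon 8: AGA (Arg) → GGA (Gly) — missense.
Codon 9: AUA (Ile) → AUC (Ile) — synonymous.
Synonymous: 1 of 7.

1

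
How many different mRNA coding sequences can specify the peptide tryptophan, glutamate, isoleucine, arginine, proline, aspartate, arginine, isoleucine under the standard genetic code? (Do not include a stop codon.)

5184

Trp: 1 codon.
Glu: 2 codons.
Ile: 3 codons.
Arg: 6 codons.
Pro: 4 codons.
Asp: 2 codons.
Arg: 6 codons.
Ile: 3 codons.
1 × 2 × 3 × 6 × 4 × 2 × 6 × 3 = 5184.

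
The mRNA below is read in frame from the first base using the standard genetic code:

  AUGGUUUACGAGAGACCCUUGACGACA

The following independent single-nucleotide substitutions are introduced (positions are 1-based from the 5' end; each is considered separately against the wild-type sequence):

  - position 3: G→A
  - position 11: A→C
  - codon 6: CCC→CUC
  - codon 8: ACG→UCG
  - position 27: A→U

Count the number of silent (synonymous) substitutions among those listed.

1

Codon 1: AUG (Met) → AUA (Ile) — missense.
Codon 4: GAG (Glu) → GCG (Ala) — missense.
Codon 6: CCC (Pro) → CUC (Leu) — missense.
Codon 8: ACG (Thr) → UCG (Ser) — missense.
Codon 9: ACA (Thr) → ACU (Thr) — synonymous.
Synonymous: 1 of 5.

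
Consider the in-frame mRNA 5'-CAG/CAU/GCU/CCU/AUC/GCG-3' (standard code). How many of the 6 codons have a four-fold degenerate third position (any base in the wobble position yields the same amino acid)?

Codon 1 CAG (Gln): third position 2-fold.
Codon 2 CAU (His): third position 2-fold.
Codon 3 GCU (Ala): third position 4-fold.
Codon 4 CCU (Pro): third position 4-fold.
Codon 5 AUC (Ile): third position 3-fold.
Codon 6 GCG (Ala): third position 4-fold.
Four-fold degenerate third positions: 3.

3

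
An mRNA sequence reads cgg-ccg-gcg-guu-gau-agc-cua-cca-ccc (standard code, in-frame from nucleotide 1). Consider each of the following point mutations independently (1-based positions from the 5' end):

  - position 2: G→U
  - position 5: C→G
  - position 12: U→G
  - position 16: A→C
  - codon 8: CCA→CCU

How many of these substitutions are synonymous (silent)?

Codon 1: CGG (Arg) → CUG (Leu) — missense.
Codon 2: CCG (Pro) → CGG (Arg) — missense.
Codon 4: GUU (Val) → GUG (Val) — synonymous.
Codon 6: AGC (Ser) → CGC (Arg) — missense.
Codon 8: CCA (Pro) → CCU (Pro) — synonymous.
Synonymous: 2 of 5.

2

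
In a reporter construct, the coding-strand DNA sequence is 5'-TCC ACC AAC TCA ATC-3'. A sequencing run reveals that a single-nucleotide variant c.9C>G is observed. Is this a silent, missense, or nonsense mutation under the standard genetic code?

Position 9 falls in codon 3: AAC → Asn.
After the substitution the codon is AAG → Lys.
Asn ≠ Lys, so this is a missense mutation.

missense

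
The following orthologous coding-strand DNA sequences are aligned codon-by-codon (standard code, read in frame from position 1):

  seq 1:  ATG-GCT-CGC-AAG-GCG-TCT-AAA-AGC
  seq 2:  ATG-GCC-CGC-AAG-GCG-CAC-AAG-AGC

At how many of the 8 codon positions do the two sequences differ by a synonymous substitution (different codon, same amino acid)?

2

Codon 1: ATG Met / ATG Met — identical.
Codon 2: GCT Ala / GCC Ala — synonymous.
Codon 3: CGC Arg / CGC Arg — identical.
Codon 4: AAG Lys / AAG Lys — identical.
Codon 5: GCG Ala / GCG Ala — identical.
Codon 6: TCT Ser / CAC His — nonsynonymous.
Codon 7: AAA Lys / AAG Lys — synonymous.
Codon 8: AGC Ser / AGC Ser — identical.
Synonymous differences: 2.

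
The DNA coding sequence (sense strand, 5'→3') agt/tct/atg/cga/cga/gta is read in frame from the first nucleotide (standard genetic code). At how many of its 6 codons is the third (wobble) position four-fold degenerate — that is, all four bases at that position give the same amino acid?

4

Codon 1 AGT (Ser): third position 2-fold.
Codon 2 TCT (Ser): third position 4-fold.
Codon 3 ATG (Met): third position 1-fold.
Codon 4 CGA (Arg): third position 4-fold.
Codon 5 CGA (Arg): third position 4-fold.
Codon 6 GTA (Val): third position 4-fold.
Four-fold degenerate third positions: 4.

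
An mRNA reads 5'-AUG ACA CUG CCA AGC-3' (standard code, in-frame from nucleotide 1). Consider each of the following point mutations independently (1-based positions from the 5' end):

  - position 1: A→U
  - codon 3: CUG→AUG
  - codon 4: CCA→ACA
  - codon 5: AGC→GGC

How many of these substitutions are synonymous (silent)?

Codon 1: AUG (Met) → UUG (Leu) — missense.
Codon 3: CUG (Leu) → AUG (Met) — missense.
Codon 4: CCA (Pro) → ACA (Thr) — missense.
Codon 5: AGC (Ser) → GGC (Gly) — missense.
Synonymous: 0 of 4.

0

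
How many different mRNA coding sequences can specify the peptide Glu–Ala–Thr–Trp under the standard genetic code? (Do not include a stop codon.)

Glu: 2 codons.
Ala: 4 codons.
Thr: 4 codons.
Trp: 1 codon.
2 × 4 × 4 × 1 = 32.

32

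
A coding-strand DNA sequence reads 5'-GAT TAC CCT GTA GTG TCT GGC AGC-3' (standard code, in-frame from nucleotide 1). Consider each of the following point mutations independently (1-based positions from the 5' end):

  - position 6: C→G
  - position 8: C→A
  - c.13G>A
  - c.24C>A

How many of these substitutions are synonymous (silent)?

Codon 2: TAC (Tyr) → TAG (Stop) — nonsense.
Codon 3: CCT (Pro) → CAT (His) — missense.
Codon 5: GTG (Val) → ATG (Met) — missense.
Codon 8: AGC (Ser) → AGA (Arg) — missense.
Synonymous: 0 of 4.

0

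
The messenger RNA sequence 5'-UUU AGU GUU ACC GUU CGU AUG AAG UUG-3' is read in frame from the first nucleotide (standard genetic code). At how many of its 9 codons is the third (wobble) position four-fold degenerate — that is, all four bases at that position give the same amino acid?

Codon 1 UUU (Phe): third position 2-fold.
Codon 2 AGU (Ser): third position 2-fold.
Codon 3 GUU (Val): third position 4-fold.
Codon 4 ACC (Thr): third position 4-fold.
Codon 5 GUU (Val): third position 4-fold.
Codon 6 CGU (Arg): third position 4-fold.
Codon 7 AUG (Met): third position 1-fold.
Codon 8 AAG (Lys): third position 2-fold.
Codon 9 UUG (Leu): third position 2-fold.
Four-fold degenerate third positions: 4.

4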